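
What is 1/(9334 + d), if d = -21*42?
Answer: 1/8452 ≈ 0.00011832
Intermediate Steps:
d = -882
1/(9334 + d) = 1/(9334 - 882) = 1/8452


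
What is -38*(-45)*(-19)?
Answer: -32490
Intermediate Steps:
-38*(-45)*(-19) = 1710*(-19) = -32490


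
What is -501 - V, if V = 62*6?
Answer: -873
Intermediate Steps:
V = 372
-501 - V = -501 - 1*372 = -501 - 372 = -873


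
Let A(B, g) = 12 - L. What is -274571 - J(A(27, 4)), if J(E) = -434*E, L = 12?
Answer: -274571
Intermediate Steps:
A(B, g) = 0 (A(B, g) = 12 - 1*12 = 12 - 12 = 0)
-274571 - J(A(27, 4)) = -274571 - (-434)*0 = -274571 - 1*0 = -274571 + 0 = -274571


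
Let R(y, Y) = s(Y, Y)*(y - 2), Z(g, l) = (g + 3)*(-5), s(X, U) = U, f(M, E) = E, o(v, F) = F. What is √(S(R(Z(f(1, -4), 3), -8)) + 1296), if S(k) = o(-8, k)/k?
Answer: √1297 ≈ 36.014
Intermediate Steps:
Z(g, l) = -15 - 5*g (Z(g, l) = (3 + g)*(-5) = -15 - 5*g)
R(y, Y) = Y*(-2 + y) (R(y, Y) = Y*(y - 2) = Y*(-2 + y))
S(k) = 1 (S(k) = k/k = 1)
√(S(R(Z(f(1, -4), 3), -8)) + 1296) = √(1 + 1296) = √1297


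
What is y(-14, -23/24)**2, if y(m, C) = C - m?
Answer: 97969/576 ≈ 170.08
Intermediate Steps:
y(-14, -23/24)**2 = (-23/24 - 1*(-14))**2 = (-23*1/24 + 14)**2 = (-23/24 + 14)**2 = (313/24)**2 = 97969/576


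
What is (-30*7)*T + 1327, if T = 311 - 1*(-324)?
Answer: -132023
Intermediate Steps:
T = 635 (T = 311 + 324 = 635)
(-30*7)*T + 1327 = -30*7*635 + 1327 = -210*635 + 1327 = -133350 + 1327 = -132023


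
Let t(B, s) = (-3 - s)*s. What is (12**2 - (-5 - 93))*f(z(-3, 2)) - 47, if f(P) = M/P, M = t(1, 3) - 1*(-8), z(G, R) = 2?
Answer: -1257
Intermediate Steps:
t(B, s) = s*(-3 - s)
M = -10 (M = -1*3*(3 + 3) - 1*(-8) = -1*3*6 + 8 = -18 + 8 = -10)
f(P) = -10/P
(12**2 - (-5 - 93))*f(z(-3, 2)) - 47 = (12**2 - (-5 - 93))*(-10/2) - 47 = (144 - 1*(-98))*(-10*1/2) - 47 = (144 + 98)*(-5) - 47 = 242*(-5) - 47 = -1210 - 47 = -1257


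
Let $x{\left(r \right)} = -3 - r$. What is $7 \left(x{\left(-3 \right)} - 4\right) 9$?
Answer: $-252$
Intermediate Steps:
$7 \left(x{\left(-3 \right)} - 4\right) 9 = 7 \left(\left(-3 - -3\right) - 4\right) 9 = 7 \left(\left(-3 + 3\right) - 4\right) 9 = 7 \left(0 - 4\right) 9 = 7 \left(-4\right) 9 = \left(-28\right) 9 = -252$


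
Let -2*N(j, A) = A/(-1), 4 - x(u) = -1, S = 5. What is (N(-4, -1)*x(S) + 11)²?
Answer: 289/4 ≈ 72.250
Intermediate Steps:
x(u) = 5 (x(u) = 4 - 1*(-1) = 4 + 1 = 5)
N(j, A) = A/2 (N(j, A) = -A/(2*(-1)) = -A*(-1)/2 = -(-1)*A/2 = A/2)
(N(-4, -1)*x(S) + 11)² = (((½)*(-1))*5 + 11)² = (-½*5 + 11)² = (-5/2 + 11)² = (17/2)² = 289/4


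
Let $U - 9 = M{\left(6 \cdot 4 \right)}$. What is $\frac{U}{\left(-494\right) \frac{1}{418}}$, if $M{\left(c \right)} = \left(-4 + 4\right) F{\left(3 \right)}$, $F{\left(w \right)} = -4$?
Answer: $- \frac{99}{13} \approx -7.6154$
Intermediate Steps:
$M{\left(c \right)} = 0$ ($M{\left(c \right)} = \left(-4 + 4\right) \left(-4\right) = 0 \left(-4\right) = 0$)
$U = 9$ ($U = 9 + 0 = 9$)
$\frac{U}{\left(-494\right) \frac{1}{418}} = \frac{9}{\left(-494\right) \frac{1}{418}} = \frac{9}{- \frac{13}{11}} = 9 \left(- \frac{11}{13}\right) = - \frac{99}{13}$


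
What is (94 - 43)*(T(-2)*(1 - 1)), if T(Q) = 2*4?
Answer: 0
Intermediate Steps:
T(Q) = 8
(94 - 43)*(T(-2)*(1 - 1)) = (94 - 43)*(8*(1 - 1)) = 51*(8*0) = 51*0 = 0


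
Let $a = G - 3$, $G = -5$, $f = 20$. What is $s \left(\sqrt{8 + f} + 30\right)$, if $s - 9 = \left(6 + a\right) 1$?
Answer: $210 + 14 \sqrt{7} \approx 247.04$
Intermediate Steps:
$a = -8$ ($a = -5 - 3 = -8$)
$s = 7$ ($s = 9 + \left(6 - 8\right) 1 = 9 - 2 = 7$)
$s \left(\sqrt{8 + f} + 30\right) = 7 \left(\sqrt{8 + 20} + 30\right) = 7 \left(\sqrt{28} + 30\right) = 7 \left(2 \sqrt{7} + 30\right) = 7 \left(30 + 2 \sqrt{7}\right) = 210 + 14 \sqrt{7}$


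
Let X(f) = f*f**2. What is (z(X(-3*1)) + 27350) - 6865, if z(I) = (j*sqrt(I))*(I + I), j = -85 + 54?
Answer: 20485 + 5022*I*sqrt(3) ≈ 20485.0 + 8698.4*I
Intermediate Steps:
j = -31
X(f) = f**3
z(I) = -62*I**(3/2) (z(I) = (-31*sqrt(I))*(I + I) = (-31*sqrt(I))*(2*I) = -62*I**(3/2))
(z(X(-3*1)) + 27350) - 6865 = (-62*(-81*I*sqrt(3)) + 27350) - 6865 = (-(-5022)*I*sqrt(3) + 27350) - 6865 = (5022*I*sqrt(3) + 27350) - 6865 = (27350 + 5022*I*sqrt(3)) - 6865 = 20485 + 5022*I*sqrt(3)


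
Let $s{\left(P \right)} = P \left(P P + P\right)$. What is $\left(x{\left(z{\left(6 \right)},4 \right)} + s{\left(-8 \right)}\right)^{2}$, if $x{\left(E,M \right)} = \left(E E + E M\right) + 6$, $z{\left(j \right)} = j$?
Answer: $145924$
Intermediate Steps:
$s{\left(P \right)} = P \left(P + P^{2}\right)$ ($s{\left(P \right)} = P \left(P^{2} + P\right) = P \left(P + P^{2}\right)$)
$x{\left(E,M \right)} = 6 + E^{2} + E M$ ($x{\left(E,M \right)} = \left(E^{2} + E M\right) + 6 = 6 + E^{2} + E M$)
$\left(x{\left(z{\left(6 \right)},4 \right)} + s{\left(-8 \right)}\right)^{2} = \left(\left(6 + 6^{2} + 6 \cdot 4\right) + \left(-8\right)^{2} \left(1 - 8\right)\right)^{2} = \left(\left(6 + 36 + 24\right) + 64 \left(-7\right)\right)^{2} = \left(66 - 448\right)^{2} = \left(-382\right)^{2} = 145924$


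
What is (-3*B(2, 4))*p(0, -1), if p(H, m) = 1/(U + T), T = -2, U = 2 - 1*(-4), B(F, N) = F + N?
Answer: -9/2 ≈ -4.5000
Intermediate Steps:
U = 6 (U = 2 + 4 = 6)
p(H, m) = ¼ (p(H, m) = 1/(6 - 2) = 1/4 = ¼)
(-3*B(2, 4))*p(0, -1) = -3*(2 + 4)*(¼) = -3*6*(¼) = -18*¼ = -9/2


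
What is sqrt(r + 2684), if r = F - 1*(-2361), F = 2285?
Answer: sqrt(7330) ≈ 85.615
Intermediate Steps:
r = 4646 (r = 2285 - 1*(-2361) = 2285 + 2361 = 4646)
sqrt(r + 2684) = sqrt(4646 + 2684) = sqrt(7330)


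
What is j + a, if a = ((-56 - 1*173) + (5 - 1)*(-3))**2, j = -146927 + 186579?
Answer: 97733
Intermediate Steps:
j = 39652
a = 58081 (a = ((-56 - 173) + 4*(-3))**2 = (-229 - 12)**2 = (-241)**2 = 58081)
j + a = 39652 + 58081 = 97733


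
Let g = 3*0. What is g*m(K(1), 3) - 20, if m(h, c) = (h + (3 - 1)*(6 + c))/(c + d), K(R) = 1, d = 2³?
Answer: -20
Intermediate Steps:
d = 8
m(h, c) = (12 + h + 2*c)/(8 + c) (m(h, c) = (h + (3 - 1)*(6 + c))/(c + 8) = (h + 2*(6 + c))/(8 + c) = (h + (12 + 2*c))/(8 + c) = (12 + h + 2*c)/(8 + c))
g = 0
g*m(K(1), 3) - 20 = 0*((12 + 1 + 2*3)/(8 + 3)) - 20 = 0*((12 + 1 + 6)/11) - 20 = 0*((1/11)*19) - 20 = 0*(19/11) - 20 = 0 - 20 = -20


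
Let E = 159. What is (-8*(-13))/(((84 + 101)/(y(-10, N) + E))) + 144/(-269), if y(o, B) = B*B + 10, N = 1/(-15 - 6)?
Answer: 414660608/4389273 ≈ 94.471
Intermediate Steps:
N = -1/21 (N = 1/(-21) = -1/21 ≈ -0.047619)
y(o, B) = 10 + B**2 (y(o, B) = B**2 + 10 = 10 + B**2)
(-8*(-13))/(((84 + 101)/(y(-10, N) + E))) + 144/(-269) = (-8*(-13))/(((84 + 101)/((10 + (-1/21)**2) + 159))) + 144/(-269) = 104/((185/((10 + 1/441) + 159))) + 144*(-1/269) = 104/((185/(4411/441 + 159))) - 144/269 = 104/((185/(74530/441))) - 144/269 = 104/((185*(441/74530))) - 144/269 = 104/(16317/14906) - 144/269 = 104*(14906/16317) - 144/269 = 1550224/16317 - 144/269 = 414660608/4389273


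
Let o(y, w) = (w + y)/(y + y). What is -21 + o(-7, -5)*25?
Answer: 3/7 ≈ 0.42857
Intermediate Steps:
o(y, w) = (w + y)/(2*y) (o(y, w) = (w + y)/((2*y)) = (w + y)*(1/(2*y)) = (w + y)/(2*y))
-21 + o(-7, -5)*25 = -21 + ((½)*(-5 - 7)/(-7))*25 = -21 + ((½)*(-⅐)*(-12))*25 = -21 + (6/7)*25 = -21 + 150/7 = 3/7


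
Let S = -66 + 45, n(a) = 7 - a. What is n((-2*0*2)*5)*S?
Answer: -147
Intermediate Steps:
S = -21
n((-2*0*2)*5)*S = (7 - -2*0*2*5)*(-21) = (7 - 0*2*5)*(-21) = (7 - 0*5)*(-21) = (7 - 1*0)*(-21) = (7 + 0)*(-21) = 7*(-21) = -147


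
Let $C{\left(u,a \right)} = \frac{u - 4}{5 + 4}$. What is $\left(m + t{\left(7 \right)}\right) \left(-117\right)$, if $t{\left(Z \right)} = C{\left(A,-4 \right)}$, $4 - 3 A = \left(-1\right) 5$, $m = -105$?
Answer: $12298$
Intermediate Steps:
$A = 3$ ($A = \frac{4}{3} - \frac{\left(-1\right) 5}{3} = \frac{4}{3} - - \frac{5}{3} = \frac{4}{3} + \frac{5}{3} = 3$)
$C{\left(u,a \right)} = - \frac{4}{9} + \frac{u}{9}$ ($C{\left(u,a \right)} = \frac{-4 + u}{9} = \left(-4 + u\right) \frac{1}{9} = - \frac{4}{9} + \frac{u}{9}$)
$t{\left(Z \right)} = - \frac{1}{9}$ ($t{\left(Z \right)} = - \frac{4}{9} + \frac{1}{9} \cdot 3 = - \frac{4}{9} + \frac{1}{3} = - \frac{1}{9}$)
$\left(m + t{\left(7 \right)}\right) \left(-117\right) = \left(-105 - \frac{1}{9}\right) \left(-117\right) = \left(- \frac{946}{9}\right) \left(-117\right) = 12298$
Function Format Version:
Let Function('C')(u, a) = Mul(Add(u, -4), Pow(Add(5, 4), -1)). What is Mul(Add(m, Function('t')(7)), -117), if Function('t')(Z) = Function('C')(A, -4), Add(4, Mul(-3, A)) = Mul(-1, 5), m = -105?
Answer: 12298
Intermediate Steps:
A = 3 (A = Add(Rational(4, 3), Mul(Rational(-1, 3), Mul(-1, 5))) = Add(Rational(4, 3), Mul(Rational(-1, 3), -5)) = Add(Rational(4, 3), Rational(5, 3)) = 3)
Function('C')(u, a) = Add(Rational(-4, 9), Mul(Rational(1, 9), u)) (Function('C')(u, a) = Mul(Add(-4, u), Pow(9, -1)) = Mul(Add(-4, u), Rational(1, 9)) = Add(Rational(-4, 9), Mul(Rational(1, 9), u)))
Function('t')(Z) = Rational(-1, 9) (Function('t')(Z) = Add(Rational(-4, 9), Mul(Rational(1, 9), 3)) = Add(Rational(-4, 9), Rational(1, 3)) = Rational(-1, 9))
Mul(Add(m, Function('t')(7)), -117) = Mul(Add(-105, Rational(-1, 9)), -117) = Mul(Rational(-946, 9), -117) = 12298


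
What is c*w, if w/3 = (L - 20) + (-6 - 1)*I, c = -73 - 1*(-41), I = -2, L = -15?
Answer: 2016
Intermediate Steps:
c = -32 (c = -73 + 41 = -32)
w = -63 (w = 3*((-15 - 20) + (-6 - 1)*(-2)) = 3*(-35 - 7*(-2)) = 3*(-35 + 14) = 3*(-21) = -63)
c*w = -32*(-63) = 2016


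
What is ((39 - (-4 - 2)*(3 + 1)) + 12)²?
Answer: 5625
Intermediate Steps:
((39 - (-4 - 2)*(3 + 1)) + 12)² = ((39 - (-6)*4) + 12)² = ((39 - 1*(-24)) + 12)² = ((39 + 24) + 12)² = (63 + 12)² = 75² = 5625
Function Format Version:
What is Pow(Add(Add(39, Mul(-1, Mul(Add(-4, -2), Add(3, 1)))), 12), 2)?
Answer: 5625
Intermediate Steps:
Pow(Add(Add(39, Mul(-1, Mul(Add(-4, -2), Add(3, 1)))), 12), 2) = Pow(Add(Add(39, Mul(-1, Mul(-6, 4))), 12), 2) = Pow(Add(Add(39, Mul(-1, -24)), 12), 2) = Pow(Add(Add(39, 24), 12), 2) = Pow(Add(63, 12), 2) = Pow(75, 2) = 5625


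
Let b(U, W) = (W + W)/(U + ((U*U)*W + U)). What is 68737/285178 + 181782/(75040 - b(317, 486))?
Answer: 695924257695539581/261281875269854386 ≈ 2.6635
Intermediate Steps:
b(U, W) = 2*W/(2*U + W*U²) (b(U, W) = (2*W)/(U + (U²*W + U)) = (2*W)/(U + (W*U² + U)) = (2*W)/(U + (U + W*U²)) = (2*W)/(2*U + W*U²) = 2*W/(2*U + W*U²))
68737/285178 + 181782/(75040 - b(317, 486)) = 68737/285178 + 181782/(75040 - 2*486/(317*(2 + 317*486))) = 68737*(1/285178) + 181782/(75040 - 2*486/(317*(2 + 154062))) = 68737/285178 + 181782/(75040 - 2*486/(317*154064)) = 68737/285178 + 181782/(75040 - 1*243/12209572) = 68737/285178 + 181782/(75040 - 243/12209572) = 68737/285178 + 181782/(916206282637/12209572) = 68737/285178 + 181782*(12209572/916206282637) = 68737/285178 + 2219480417304/916206282637 = 695924257695539581/261281875269854386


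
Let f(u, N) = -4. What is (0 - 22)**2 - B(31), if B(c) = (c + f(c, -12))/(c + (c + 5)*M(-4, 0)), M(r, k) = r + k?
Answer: 54719/113 ≈ 484.24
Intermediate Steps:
M(r, k) = k + r
B(c) = (-4 + c)/(-20 - 3*c) (B(c) = (c - 4)/(c + (c + 5)*(0 - 4)) = (-4 + c)/(c + (5 + c)*(-4)) = (-4 + c)/(c + (-20 - 4*c)) = (-4 + c)/(-20 - 3*c))
(0 - 22)**2 - B(31) = (0 - 22)**2 - (4 - 1*31)/(20 + 3*31) = (-22)**2 - (4 - 31)/(20 + 93) = 484 - (-27)/113 = 484 - 1*(-27/113) = 484 + 27/113 = 54719/113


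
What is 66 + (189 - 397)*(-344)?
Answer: 71618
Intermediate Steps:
66 + (189 - 397)*(-344) = 66 - 208*(-344) = 66 + 71552 = 71618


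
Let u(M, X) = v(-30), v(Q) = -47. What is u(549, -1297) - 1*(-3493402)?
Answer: 3493355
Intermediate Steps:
u(M, X) = -47
u(549, -1297) - 1*(-3493402) = -47 - 1*(-3493402) = -47 + 3493402 = 3493355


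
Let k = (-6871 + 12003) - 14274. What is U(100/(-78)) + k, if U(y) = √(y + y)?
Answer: -9142 + 10*I*√39/39 ≈ -9142.0 + 1.6013*I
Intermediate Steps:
k = -9142 (k = 5132 - 14274 = -9142)
U(y) = √2*√y (U(y) = √(2*y) = √2*√y)
U(100/(-78)) + k = √2*√(100/(-78)) - 9142 = √2*√(100*(-1/78)) - 9142 = √2*√(-50/39) - 9142 = √2*(5*I*√78/39) - 9142 = 10*I*√39/39 - 9142 = -9142 + 10*I*√39/39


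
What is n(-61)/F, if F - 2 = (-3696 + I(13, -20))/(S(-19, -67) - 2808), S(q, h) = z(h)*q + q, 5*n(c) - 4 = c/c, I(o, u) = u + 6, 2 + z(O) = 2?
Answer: 2827/9364 ≈ 0.30190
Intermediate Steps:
z(O) = 0 (z(O) = -2 + 2 = 0)
I(o, u) = 6 + u
n(c) = 1 (n(c) = ⅘ + (c/c)/5 = ⅘ + (⅕)*1 = ⅘ + ⅕ = 1)
S(q, h) = q (S(q, h) = 0*q + q = 0 + q = q)
F = 9364/2827 (F = 2 + (-3696 + (6 - 20))/(-19 - 2808) = 2 + (-3696 - 14)/(-2827) = 2 - 3710*(-1/2827) = 2 + 3710/2827 = 9364/2827 ≈ 3.3123)
n(-61)/F = 1/(9364/2827) = 1*(2827/9364) = 2827/9364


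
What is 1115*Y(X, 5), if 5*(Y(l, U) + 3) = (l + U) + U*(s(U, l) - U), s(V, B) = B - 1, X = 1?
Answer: -7582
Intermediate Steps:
s(V, B) = -1 + B
Y(l, U) = -3 + U/5 + l/5 + U*(-1 + l - U)/5 (Y(l, U) = -3 + ((l + U) + U*((-1 + l) - U))/5 = -3 + ((U + l) + U*(-1 + l - U))/5 = -3 + (U + l + U*(-1 + l - U))/5 = -3 + (U/5 + l/5 + U*(-1 + l - U)/5) = -3 + U/5 + l/5 + U*(-1 + l - U)/5)
1115*Y(X, 5) = 1115*(-3 - ⅕*5² + (⅕)*1 + (⅕)*5*1) = 1115*(-3 - ⅕*25 + ⅕ + 1) = 1115*(-3 - 5 + ⅕ + 1) = 1115*(-34/5) = -7582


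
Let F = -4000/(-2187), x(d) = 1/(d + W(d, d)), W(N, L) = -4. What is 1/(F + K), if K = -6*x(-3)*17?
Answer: 15309/251074 ≈ 0.060974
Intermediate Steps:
x(d) = 1/(-4 + d) (x(d) = 1/(d - 4) = 1/(-4 + d))
F = 4000/2187 (F = -4000*(-1/2187) = 4000/2187 ≈ 1.8290)
K = 102/7 (K = -6/(-4 - 3)*17 = -6/(-7)*17 = -6*(-⅐)*17 = (6/7)*17 = 102/7 ≈ 14.571)
1/(F + K) = 1/(4000/2187 + 102/7) = 1/(251074/15309) = 15309/251074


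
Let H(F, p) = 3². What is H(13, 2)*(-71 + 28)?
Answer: -387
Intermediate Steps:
H(F, p) = 9
H(13, 2)*(-71 + 28) = 9*(-71 + 28) = 9*(-43) = -387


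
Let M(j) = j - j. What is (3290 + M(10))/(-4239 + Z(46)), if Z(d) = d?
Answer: -470/599 ≈ -0.78464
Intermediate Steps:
M(j) = 0
(3290 + M(10))/(-4239 + Z(46)) = (3290 + 0)/(-4239 + 46) = 3290/(-4193) = 3290*(-1/4193) = -470/599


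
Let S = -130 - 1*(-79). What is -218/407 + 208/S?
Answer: -95774/20757 ≈ -4.6141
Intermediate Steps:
S = -51 (S = -130 + 79 = -51)
-218/407 + 208/S = -218/407 + 208/(-51) = -218*1/407 + 208*(-1/51) = -218/407 - 208/51 = -95774/20757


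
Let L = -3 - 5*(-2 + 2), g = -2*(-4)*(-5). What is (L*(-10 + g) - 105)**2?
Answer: 2025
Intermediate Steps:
g = -40 (g = 8*(-5) = -40)
L = -3 (L = -3 - 5*0 = -3 + 0 = -3)
(L*(-10 + g) - 105)**2 = (-3*(-10 - 40) - 105)**2 = (-3*(-50) - 105)**2 = (150 - 105)**2 = 45**2 = 2025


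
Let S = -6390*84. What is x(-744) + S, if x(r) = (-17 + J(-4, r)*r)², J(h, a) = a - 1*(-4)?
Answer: 303097058089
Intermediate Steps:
J(h, a) = 4 + a (J(h, a) = a + 4 = 4 + a)
S = -536760
x(r) = (-17 + r*(4 + r))² (x(r) = (-17 + (4 + r)*r)² = (-17 + r*(4 + r))²)
x(-744) + S = (-17 - 744*(4 - 744))² - 536760 = (-17 - 744*(-740))² - 536760 = (-17 + 550560)² - 536760 = 550543² - 536760 = 303097594849 - 536760 = 303097058089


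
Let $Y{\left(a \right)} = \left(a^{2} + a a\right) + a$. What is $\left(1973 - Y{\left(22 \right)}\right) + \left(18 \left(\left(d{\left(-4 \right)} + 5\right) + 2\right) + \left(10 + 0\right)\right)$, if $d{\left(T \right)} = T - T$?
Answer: $1119$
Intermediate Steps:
$d{\left(T \right)} = 0$
$Y{\left(a \right)} = a + 2 a^{2}$ ($Y{\left(a \right)} = \left(a^{2} + a^{2}\right) + a = 2 a^{2} + a = a + 2 a^{2}$)
$\left(1973 - Y{\left(22 \right)}\right) + \left(18 \left(\left(d{\left(-4 \right)} + 5\right) + 2\right) + \left(10 + 0\right)\right) = \left(1973 - 22 \left(1 + 2 \cdot 22\right)\right) + \left(18 \left(\left(0 + 5\right) + 2\right) + \left(10 + 0\right)\right) = \left(1973 - 22 \left(1 + 44\right)\right) + \left(18 \left(5 + 2\right) + 10\right) = \left(1973 - 22 \cdot 45\right) + \left(18 \cdot 7 + 10\right) = \left(1973 - 990\right) + \left(126 + 10\right) = \left(1973 - 990\right) + 136 = 983 + 136 = 1119$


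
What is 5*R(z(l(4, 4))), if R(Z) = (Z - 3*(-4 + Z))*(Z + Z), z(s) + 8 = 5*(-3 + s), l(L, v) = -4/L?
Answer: -19040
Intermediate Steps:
z(s) = -23 + 5*s (z(s) = -8 + 5*(-3 + s) = -8 + (-15 + 5*s) = -23 + 5*s)
R(Z) = 2*Z*(12 - 2*Z) (R(Z) = (Z + (12 - 3*Z))*(2*Z) = (12 - 2*Z)*(2*Z) = 2*Z*(12 - 2*Z))
5*R(z(l(4, 4))) = 5*(4*(-23 + 5*(-4/4))*(6 - (-23 + 5*(-4/4)))) = 5*(4*(-23 + 5*(-4*1/4))*(6 - (-23 + 5*(-4*1/4)))) = 5*(4*(-23 + 5*(-1))*(6 - (-23 + 5*(-1)))) = 5*(4*(-23 - 5)*(6 - (-23 - 5))) = 5*(4*(-28)*(6 - 1*(-28))) = 5*(4*(-28)*(6 + 28)) = 5*(4*(-28)*34) = 5*(-3808) = -19040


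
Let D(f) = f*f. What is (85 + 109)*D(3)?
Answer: 1746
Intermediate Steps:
D(f) = f**2
(85 + 109)*D(3) = (85 + 109)*3**2 = 194*9 = 1746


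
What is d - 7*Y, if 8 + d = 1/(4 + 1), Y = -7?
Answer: 206/5 ≈ 41.200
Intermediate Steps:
d = -39/5 (d = -8 + 1/(4 + 1) = -8 + 1/5 = -39/5 ≈ -7.8000)
d - 7*Y = -39/5 - 7*(-7) = -39/5 + 49 = 206/5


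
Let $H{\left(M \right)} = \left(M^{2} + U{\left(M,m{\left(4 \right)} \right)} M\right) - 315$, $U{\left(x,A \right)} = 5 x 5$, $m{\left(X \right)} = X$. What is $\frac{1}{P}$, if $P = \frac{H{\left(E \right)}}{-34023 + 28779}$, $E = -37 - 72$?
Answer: $- \frac{228}{13417} \approx -0.016993$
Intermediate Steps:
$E = -109$ ($E = -37 - 72 = -109$)
$U{\left(x,A \right)} = 25 x$
$H{\left(M \right)} = -315 + 26 M^{2}$ ($H{\left(M \right)} = \left(M^{2} + 25 M M\right) - 315 = \left(M^{2} + 25 M^{2}\right) - 315 = 26 M^{2} - 315 = -315 + 26 M^{2}$)
$P = - \frac{13417}{228}$ ($P = \frac{-315 + 26 \left(-109\right)^{2}}{-34023 + 28779} = \frac{-315 + 26 \cdot 11881}{-5244} = \left(-315 + 308906\right) \left(- \frac{1}{5244}\right) = 308591 \left(- \frac{1}{5244}\right) = - \frac{13417}{228} \approx -58.846$)
$\frac{1}{P} = \frac{1}{- \frac{13417}{228}} = - \frac{228}{13417}$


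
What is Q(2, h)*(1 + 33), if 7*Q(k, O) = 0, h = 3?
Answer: 0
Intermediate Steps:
Q(k, O) = 0 (Q(k, O) = (1/7)*0 = 0)
Q(2, h)*(1 + 33) = 0*(1 + 33) = 0*34 = 0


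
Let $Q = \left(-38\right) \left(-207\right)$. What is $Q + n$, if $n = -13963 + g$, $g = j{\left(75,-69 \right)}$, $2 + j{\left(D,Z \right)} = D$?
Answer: $-6024$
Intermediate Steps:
$Q = 7866$
$j{\left(D,Z \right)} = -2 + D$
$g = 73$ ($g = -2 + 75 = 73$)
$n = -13890$ ($n = -13963 + 73 = -13890$)
$Q + n = 7866 - 13890 = -6024$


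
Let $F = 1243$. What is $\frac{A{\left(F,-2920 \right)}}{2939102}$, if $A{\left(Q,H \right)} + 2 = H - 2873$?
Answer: $- \frac{95}{48182} \approx -0.0019717$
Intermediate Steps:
$A{\left(Q,H \right)} = -2875 + H$ ($A{\left(Q,H \right)} = -2 + \left(H - 2873\right) = -2 + \left(-2873 + H\right) = -2875 + H$)
$\frac{A{\left(F,-2920 \right)}}{2939102} = \frac{-2875 - 2920}{2939102} = \left(-5795\right) \frac{1}{2939102} = - \frac{95}{48182}$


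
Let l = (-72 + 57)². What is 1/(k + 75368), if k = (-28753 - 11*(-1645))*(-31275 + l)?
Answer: 1/331006268 ≈ 3.0211e-9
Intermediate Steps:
l = 225 (l = (-15)² = 225)
k = 330930900 (k = (-28753 - 11*(-1645))*(-31275 + 225) = (-28753 + 18095)*(-31050) = -10658*(-31050) = 330930900)
1/(k + 75368) = 1/(330930900 + 75368) = 1/331006268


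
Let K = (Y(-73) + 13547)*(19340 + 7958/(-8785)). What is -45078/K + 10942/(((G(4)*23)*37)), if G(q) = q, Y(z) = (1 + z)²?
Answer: 2901599770499847/902707732296434 ≈ 3.2143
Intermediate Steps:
K = 3182283427602/8785 (K = ((1 - 73)² + 13547)*(19340 + 7958/(-8785)) = ((-72)² + 13547)*(19340 + 7958*(-1/8785)) = (5184 + 13547)*(19340 - 7958/8785) = 18731*(169893942/8785) = 3182283427602/8785 ≈ 3.6224e+8)
-45078/K + 10942/(((G(4)*23)*37)) = -45078/3182283427602/8785 + 10942/(((4*23)*37)) = -45078*8785/3182283427602 + 10942/((92*37)) = -66001705/530380571267 + 10942/3404 = -66001705/530380571267 + 10942*(1/3404) = -66001705/530380571267 + 5471/1702 = 2901599770499847/902707732296434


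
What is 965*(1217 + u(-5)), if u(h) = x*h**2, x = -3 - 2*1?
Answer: 1053780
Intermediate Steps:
x = -5 (x = -3 - 2 = -5)
u(h) = -5*h**2
965*(1217 + u(-5)) = 965*(1217 - 5*(-5)**2) = 965*(1217 - 5*25) = 965*(1217 - 125) = 965*1092 = 1053780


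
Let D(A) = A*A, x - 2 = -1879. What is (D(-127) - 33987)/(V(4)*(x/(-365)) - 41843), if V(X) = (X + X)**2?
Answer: 6518170/15152567 ≈ 0.43017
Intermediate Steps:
x = -1877 (x = 2 - 1879 = -1877)
V(X) = 4*X**2 (V(X) = (2*X)**2 = 4*X**2)
D(A) = A**2
(D(-127) - 33987)/(V(4)*(x/(-365)) - 41843) = ((-127)**2 - 33987)/((4*4**2)*(-1877/(-365)) - 41843) = (16129 - 33987)/((4*16)*(-1877*(-1/365)) - 41843) = -17858/(64*(1877/365) - 41843) = -17858/(120128/365 - 41843) = -17858/(-15152567/365) = -17858*(-365/15152567) = 6518170/15152567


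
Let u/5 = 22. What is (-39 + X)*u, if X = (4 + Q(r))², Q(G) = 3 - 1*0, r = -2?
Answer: 1100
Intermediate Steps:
Q(G) = 3 (Q(G) = 3 + 0 = 3)
X = 49 (X = (4 + 3)² = 7² = 49)
u = 110 (u = 5*22 = 110)
(-39 + X)*u = (-39 + 49)*110 = 10*110 = 1100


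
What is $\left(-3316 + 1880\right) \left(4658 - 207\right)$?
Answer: $-6391636$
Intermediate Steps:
$\left(-3316 + 1880\right) \left(4658 - 207\right) = \left(-1436\right) 4451 = -6391636$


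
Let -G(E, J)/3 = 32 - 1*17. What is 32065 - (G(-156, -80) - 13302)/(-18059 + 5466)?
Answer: 403781198/12593 ≈ 32064.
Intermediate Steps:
G(E, J) = -45 (G(E, J) = -3*(32 - 1*17) = -3*(32 - 17) = -3*15 = -45)
32065 - (G(-156, -80) - 13302)/(-18059 + 5466) = 32065 - (-45 - 13302)/(-18059 + 5466) = 32065 - (-13347)/(-12593) = 32065 - (-13347)*(-1)/12593 = 32065 - 1*13347/12593 = 32065 - 13347/12593 = 403781198/12593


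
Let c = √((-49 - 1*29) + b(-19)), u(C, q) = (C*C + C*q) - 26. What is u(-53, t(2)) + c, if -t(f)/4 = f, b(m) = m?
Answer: 3207 + I*√97 ≈ 3207.0 + 9.8489*I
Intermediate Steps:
t(f) = -4*f
u(C, q) = -26 + C² + C*q (u(C, q) = (C² + C*q) - 26 = -26 + C² + C*q)
c = I*√97 (c = √((-49 - 1*29) - 19) = √((-49 - 29) - 19) = √(-78 - 19) = √(-97) = I*√97 ≈ 9.8489*I)
u(-53, t(2)) + c = (-26 + (-53)² - (-212)*2) + I*√97 = (-26 + 2809 - 53*(-8)) + I*√97 = (-26 + 2809 + 424) + I*√97 = 3207 + I*√97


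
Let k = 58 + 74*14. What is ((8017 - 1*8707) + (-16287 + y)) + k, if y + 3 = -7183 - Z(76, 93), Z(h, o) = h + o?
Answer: -23238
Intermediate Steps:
y = -7355 (y = -3 + (-7183 - (76 + 93)) = -3 + (-7183 - 1*169) = -3 + (-7183 - 169) = -3 - 7352 = -7355)
k = 1094 (k = 58 + 1036 = 1094)
((8017 - 1*8707) + (-16287 + y)) + k = ((8017 - 1*8707) + (-16287 - 7355)) + 1094 = ((8017 - 8707) - 23642) + 1094 = (-690 - 23642) + 1094 = -24332 + 1094 = -23238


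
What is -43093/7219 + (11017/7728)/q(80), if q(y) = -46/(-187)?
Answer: -19417921/111576864 ≈ -0.17403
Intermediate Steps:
q(y) = 46/187 (q(y) = -46*(-1/187) = 46/187)
-43093/7219 + (11017/7728)/q(80) = -43093/7219 + (11017/7728)/(46/187) = -43093*1/7219 + (11017*(1/7728))*(187/46) = -43093/7219 + (479/336)*(187/46) = -43093/7219 + 89573/15456 = -19417921/111576864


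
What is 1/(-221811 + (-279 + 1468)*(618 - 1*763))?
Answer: -1/394216 ≈ -2.5367e-6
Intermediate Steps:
1/(-221811 + (-279 + 1468)*(618 - 1*763)) = 1/(-221811 + 1189*(618 - 763)) = 1/(-221811 + 1189*(-145)) = 1/(-221811 - 172405) = 1/(-394216) = -1/394216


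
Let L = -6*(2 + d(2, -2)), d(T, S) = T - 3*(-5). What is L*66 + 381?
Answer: -7143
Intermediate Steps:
d(T, S) = 15 + T (d(T, S) = T + 15 = 15 + T)
L = -114 (L = -6*(2 + (15 + 2)) = -6*(2 + 17) = -6*19 = -114)
L*66 + 381 = -114*66 + 381 = -7524 + 381 = -7143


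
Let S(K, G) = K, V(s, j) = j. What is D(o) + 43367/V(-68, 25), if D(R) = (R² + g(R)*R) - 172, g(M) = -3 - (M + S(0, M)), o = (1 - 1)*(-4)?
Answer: 39067/25 ≈ 1562.7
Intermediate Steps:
o = 0 (o = 0*(-4) = 0)
g(M) = -3 - M (g(M) = -3 - (M + 0) = -3 - M)
D(R) = -172 + R² + R*(-3 - R) (D(R) = (R² + (-3 - R)*R) - 172 = (R² + R*(-3 - R)) - 172 = -172 + R² + R*(-3 - R))
D(o) + 43367/V(-68, 25) = (-172 - 3*0) + 43367/25 = (-172 + 0) + 43367*(1/25) = -172 + 43367/25 = 39067/25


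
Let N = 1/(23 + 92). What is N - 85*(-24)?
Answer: 234601/115 ≈ 2040.0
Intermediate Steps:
N = 1/115 ≈ 0.0086956
N - 85*(-24) = 1/115 - 85*(-24) = 1/115 + 2040 = 234601/115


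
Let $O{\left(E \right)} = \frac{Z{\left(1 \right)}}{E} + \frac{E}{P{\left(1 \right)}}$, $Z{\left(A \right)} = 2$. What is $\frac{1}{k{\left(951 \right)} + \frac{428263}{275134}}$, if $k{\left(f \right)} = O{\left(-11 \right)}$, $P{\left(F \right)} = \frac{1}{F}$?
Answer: $- \frac{3026474}{29130589} \approx -0.10389$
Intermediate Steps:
$O{\left(E \right)} = E + \frac{2}{E}$ ($O{\left(E \right)} = \frac{2}{E} + \frac{E}{1^{-1}} = \frac{2}{E} + \frac{E}{1} = \frac{2}{E} + E 1 = \frac{2}{E} + E = E + \frac{2}{E}$)
$k{\left(f \right)} = - \frac{123}{11}$ ($k{\left(f \right)} = -11 + \frac{2}{-11} = -11 + 2 \left(- \frac{1}{11}\right) = -11 - \frac{2}{11} = - \frac{123}{11}$)
$\frac{1}{k{\left(951 \right)} + \frac{428263}{275134}} = \frac{1}{- \frac{123}{11} + \frac{428263}{275134}} = \frac{1}{- \frac{29130589}{3026474}} = - \frac{3026474}{29130589}$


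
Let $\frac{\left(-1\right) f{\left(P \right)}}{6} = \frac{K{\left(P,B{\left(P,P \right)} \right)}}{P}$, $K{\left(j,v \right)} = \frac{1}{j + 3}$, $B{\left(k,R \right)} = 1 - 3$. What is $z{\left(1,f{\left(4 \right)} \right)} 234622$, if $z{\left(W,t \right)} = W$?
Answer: $234622$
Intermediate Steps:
$B{\left(k,R \right)} = -2$ ($B{\left(k,R \right)} = 1 - 3 = -2$)
$K{\left(j,v \right)} = \frac{1}{3 + j}$
$f{\left(P \right)} = - \frac{6}{P \left(3 + P\right)}$ ($f{\left(P \right)} = - 6 \frac{1}{\left(3 + P\right) P} = - 6 \frac{1}{P \left(3 + P\right)} = - \frac{6}{P \left(3 + P\right)}$)
$z{\left(1,f{\left(4 \right)} \right)} 234622 = 1 \cdot 234622 = 234622$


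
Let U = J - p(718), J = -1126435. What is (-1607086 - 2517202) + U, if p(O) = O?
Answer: -5251441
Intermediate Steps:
U = -1127153 (U = -1126435 - 1*718 = -1126435 - 718 = -1127153)
(-1607086 - 2517202) + U = (-1607086 - 2517202) - 1127153 = -4124288 - 1127153 = -5251441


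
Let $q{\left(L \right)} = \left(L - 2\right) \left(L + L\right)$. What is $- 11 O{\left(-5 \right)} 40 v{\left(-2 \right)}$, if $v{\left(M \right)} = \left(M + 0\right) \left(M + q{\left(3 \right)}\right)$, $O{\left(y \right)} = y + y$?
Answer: $-35200$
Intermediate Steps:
$O{\left(y \right)} = 2 y$
$q{\left(L \right)} = 2 L \left(-2 + L\right)$ ($q{\left(L \right)} = \left(-2 + L\right) 2 L = 2 L \left(-2 + L\right)$)
$v{\left(M \right)} = M \left(6 + M\right)$ ($v{\left(M \right)} = \left(M + 0\right) \left(M + 2 \cdot 3 \left(-2 + 3\right)\right) = M \left(M + 2 \cdot 3 \cdot 1\right) = M \left(M + 6\right) = M \left(6 + M\right)$)
$- 11 O{\left(-5 \right)} 40 v{\left(-2 \right)} = - 11 \cdot 2 \left(-5\right) 40 \left(- 2 \left(6 - 2\right)\right) = \left(-11\right) \left(-10\right) 40 \left(\left(-2\right) 4\right) = 110 \cdot 40 \left(-8\right) = 4400 \left(-8\right) = -35200$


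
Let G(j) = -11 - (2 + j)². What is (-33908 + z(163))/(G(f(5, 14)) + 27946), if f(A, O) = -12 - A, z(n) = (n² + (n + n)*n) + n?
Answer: 22981/13855 ≈ 1.6587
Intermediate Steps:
z(n) = n + 3*n² (z(n) = (n² + (2*n)*n) + n = (n² + 2*n²) + n = 3*n² + n = n + 3*n²)
(-33908 + z(163))/(G(f(5, 14)) + 27946) = (-33908 + 163*(1 + 3*163))/((-11 - (2 + (-12 - 1*5))²) + 27946) = (-33908 + 163*(1 + 489))/((-11 - (2 + (-12 - 5))²) + 27946) = (-33908 + 163*490)/((-11 - (2 - 17)²) + 27946) = (-33908 + 79870)/((-11 - 1*(-15)²) + 27946) = 45962/((-11 - 1*225) + 27946) = 45962/((-11 - 225) + 27946) = 45962/(-236 + 27946) = 45962/27710 = 45962*(1/27710) = 22981/13855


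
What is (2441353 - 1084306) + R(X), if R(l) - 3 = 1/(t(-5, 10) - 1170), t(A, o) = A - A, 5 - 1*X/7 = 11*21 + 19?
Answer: 1587748499/1170 ≈ 1.3571e+6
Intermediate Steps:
X = -1715 (X = 35 - 7*(11*21 + 19) = 35 - 7*(231 + 19) = 35 - 7*250 = 35 - 1750 = -1715)
t(A, o) = 0
R(l) = 3509/1170 (R(l) = 3 + 1/(0 - 1170) = 3 + 1/(-1170) = 3 - 1/1170 = 3509/1170)
(2441353 - 1084306) + R(X) = (2441353 - 1084306) + 3509/1170 = 1357047 + 3509/1170 = 1587748499/1170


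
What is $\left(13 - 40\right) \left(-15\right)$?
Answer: $405$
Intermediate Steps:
$\left(13 - 40\right) \left(-15\right) = \left(-27\right) \left(-15\right) = 405$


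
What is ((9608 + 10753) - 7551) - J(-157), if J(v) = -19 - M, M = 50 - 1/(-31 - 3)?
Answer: 437887/34 ≈ 12879.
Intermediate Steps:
M = 1701/34 (M = 50 - 1/(-34) = 50 - 1*(-1/34) = 50 + 1/34 = 1701/34 ≈ 50.029)
J(v) = -2347/34 (J(v) = -19 - 1*1701/34 = -19 - 1701/34 = -2347/34)
((9608 + 10753) - 7551) - J(-157) = ((9608 + 10753) - 7551) - 1*(-2347/34) = (20361 - 7551) + 2347/34 = 12810 + 2347/34 = 437887/34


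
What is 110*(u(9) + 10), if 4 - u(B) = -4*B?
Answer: 5500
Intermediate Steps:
u(B) = 4 + 4*B (u(B) = 4 - (-4)*B = 4 + 4*B)
110*(u(9) + 10) = 110*((4 + 4*9) + 10) = 110*((4 + 36) + 10) = 110*(40 + 10) = 110*50 = 5500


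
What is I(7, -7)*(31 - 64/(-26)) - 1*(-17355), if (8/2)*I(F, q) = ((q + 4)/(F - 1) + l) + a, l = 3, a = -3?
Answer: 1804485/104 ≈ 17351.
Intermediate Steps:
I(F, q) = (4 + q)/(4*(-1 + F)) (I(F, q) = (((q + 4)/(F - 1) + 3) - 3)/4 = (((4 + q)/(-1 + F) + 3) - 3)/4 = ((3 + (4 + q)/(-1 + F)) - 3)/4 = ((4 + q)/(-1 + F))/4 = (4 + q)/(4*(-1 + F)))
I(7, -7)*(31 - 64/(-26)) - 1*(-17355) = ((4 - 7)/(4*(-1 + 7)))*(31 - 64/(-26)) - 1*(-17355) = ((¼)*(-3)/6)*(31 - 64*(-1/26)) + 17355 = ((¼)*(⅙)*(-3))*(31 + 32/13) + 17355 = -⅛*435/13 + 17355 = -435/104 + 17355 = 1804485/104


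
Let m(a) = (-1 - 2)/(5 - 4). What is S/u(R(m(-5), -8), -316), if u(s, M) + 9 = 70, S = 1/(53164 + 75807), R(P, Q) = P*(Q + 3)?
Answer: 1/7867231 ≈ 1.2711e-7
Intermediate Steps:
m(a) = -3 (m(a) = -3/1 = -3*1 = -3)
R(P, Q) = P*(3 + Q)
S = 1/128971 ≈ 7.7537e-6
u(s, M) = 61 (u(s, M) = -9 + 70 = 61)
S/u(R(m(-5), -8), -316) = (1/128971)/61 = (1/128971)*(1/61) = 1/7867231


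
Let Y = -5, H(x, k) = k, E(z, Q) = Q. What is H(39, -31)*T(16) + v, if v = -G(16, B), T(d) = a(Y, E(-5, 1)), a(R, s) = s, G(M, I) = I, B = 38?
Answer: -69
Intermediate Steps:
T(d) = 1
v = -38 (v = -1*38 = -38)
H(39, -31)*T(16) + v = -31*1 - 38 = -31 - 38 = -69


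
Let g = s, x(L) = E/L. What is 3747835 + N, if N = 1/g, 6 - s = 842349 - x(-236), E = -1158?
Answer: 372519414137207/99395895 ≈ 3.7478e+6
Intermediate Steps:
x(L) = -1158/L
s = -99395895/118 (s = 6 - (842349 - (-1158)/(-236)) = 6 - (842349 - (-1158)*(-1)/236) = 6 - (842349 - 1*579/118) = 6 - (842349 - 579/118) = 6 - 1*99396603/118 = 6 - 99396603/118 = -99395895/118 ≈ -8.4234e+5)
g = -99395895/118 ≈ -8.4234e+5
N = -118/99395895 (N = 1/(-99395895/118) = -118/99395895 ≈ -1.1872e-6)
3747835 + N = 3747835 - 118/99395895 = 372519414137207/99395895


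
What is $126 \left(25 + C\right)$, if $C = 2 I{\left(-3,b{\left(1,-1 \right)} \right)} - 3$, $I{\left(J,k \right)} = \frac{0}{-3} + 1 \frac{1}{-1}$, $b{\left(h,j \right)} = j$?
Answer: $2520$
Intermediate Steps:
$I{\left(J,k \right)} = -1$ ($I{\left(J,k \right)} = 0 \left(- \frac{1}{3}\right) + 1 \left(-1\right) = 0 - 1 = -1$)
$C = -5$ ($C = 2 \left(-1\right) - 3 = -2 - 3 = -5$)
$126 \left(25 + C\right) = 126 \left(25 - 5\right) = 126 \cdot 20 = 2520$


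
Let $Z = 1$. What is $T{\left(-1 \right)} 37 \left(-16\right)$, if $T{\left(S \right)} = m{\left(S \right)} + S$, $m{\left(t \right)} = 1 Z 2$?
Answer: $-592$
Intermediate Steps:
$m{\left(t \right)} = 2$ ($m{\left(t \right)} = 1 \cdot 1 \cdot 2 = 1 \cdot 2 = 2$)
$T{\left(S \right)} = 2 + S$
$T{\left(-1 \right)} 37 \left(-16\right) = \left(2 - 1\right) 37 \left(-16\right) = 1 \cdot 37 \left(-16\right) = 37 \left(-16\right) = -592$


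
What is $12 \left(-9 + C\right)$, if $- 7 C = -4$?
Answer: $- \frac{708}{7} \approx -101.14$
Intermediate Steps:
$C = \frac{4}{7}$ ($C = \left(- \frac{1}{7}\right) \left(-4\right) = \frac{4}{7} \approx 0.57143$)
$12 \left(-9 + C\right) = 12 \left(-9 + \frac{4}{7}\right) = 12 \left(- \frac{59}{7}\right) = - \frac{708}{7}$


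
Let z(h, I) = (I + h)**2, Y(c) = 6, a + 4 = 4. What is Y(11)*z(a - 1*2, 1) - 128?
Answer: -122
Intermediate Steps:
a = 0 (a = -4 + 4 = 0)
Y(11)*z(a - 1*2, 1) - 128 = 6*(1 + (0 - 1*2))**2 - 128 = 6*(1 + (0 - 2))**2 - 128 = 6*(1 - 2)**2 - 128 = 6*(-1)**2 - 128 = 6*1 - 128 = 6 - 128 = -122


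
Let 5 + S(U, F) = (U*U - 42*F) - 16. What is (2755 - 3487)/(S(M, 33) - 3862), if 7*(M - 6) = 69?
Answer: 8967/61465 ≈ 0.14589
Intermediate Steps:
M = 111/7 (M = 6 + (1/7)*69 = 6 + 69/7 = 111/7 ≈ 15.857)
S(U, F) = -21 + U**2 - 42*F (S(U, F) = -5 + ((U*U - 42*F) - 16) = -5 + ((U**2 - 42*F) - 16) = -5 + (-16 + U**2 - 42*F) = -21 + U**2 - 42*F)
(2755 - 3487)/(S(M, 33) - 3862) = (2755 - 3487)/((-21 + (111/7)**2 - 42*33) - 3862) = -732/((-21 + 12321/49 - 1386) - 3862) = -732/(-56622/49 - 3862) = -732/(-245860/49) = -732*(-49/245860) = 8967/61465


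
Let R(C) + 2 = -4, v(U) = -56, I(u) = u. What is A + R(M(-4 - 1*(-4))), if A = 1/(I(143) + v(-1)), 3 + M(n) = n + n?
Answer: -521/87 ≈ -5.9885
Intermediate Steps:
M(n) = -3 + 2*n (M(n) = -3 + (n + n) = -3 + 2*n)
R(C) = -6 (R(C) = -2 - 4 = -6)
A = 1/87 (A = 1/(143 - 56) = 1/87 ≈ 0.011494)
A + R(M(-4 - 1*(-4))) = 1/87 - 6 = -521/87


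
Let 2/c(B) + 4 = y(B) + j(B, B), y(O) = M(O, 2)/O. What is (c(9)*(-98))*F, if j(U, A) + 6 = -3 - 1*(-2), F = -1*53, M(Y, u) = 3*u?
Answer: -31164/31 ≈ -1005.3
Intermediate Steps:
F = -53
j(U, A) = -7 (j(U, A) = -6 + (-3 - 1*(-2)) = -6 + (-3 + 2) = -6 - 1 = -7)
y(O) = 6/O (y(O) = (3*2)/O = 6/O)
c(B) = 2/(-11 + 6/B) (c(B) = 2/(-4 + (6/B - 7)) = 2/(-4 + (-7 + 6/B)) = 2/(-11 + 6/B))
(c(9)*(-98))*F = (-2*9/(-6 + 11*9)*(-98))*(-53) = (-2*9/(-6 + 99)*(-98))*(-53) = (-2*9/93*(-98))*(-53) = (-2*9*1/93*(-98))*(-53) = -6/31*(-98)*(-53) = (588/31)*(-53) = -31164/31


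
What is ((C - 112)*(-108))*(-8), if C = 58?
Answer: -46656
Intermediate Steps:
((C - 112)*(-108))*(-8) = ((58 - 112)*(-108))*(-8) = -54*(-108)*(-8) = 5832*(-8) = -46656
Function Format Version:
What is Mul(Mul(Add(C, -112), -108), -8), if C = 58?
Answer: -46656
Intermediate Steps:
Mul(Mul(Add(C, -112), -108), -8) = Mul(Mul(Add(58, -112), -108), -8) = Mul(Mul(-54, -108), -8) = Mul(5832, -8) = -46656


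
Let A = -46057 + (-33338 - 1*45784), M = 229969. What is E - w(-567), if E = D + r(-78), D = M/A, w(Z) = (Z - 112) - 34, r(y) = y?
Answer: 79258696/125179 ≈ 633.16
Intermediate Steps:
A = -125179 (A = -46057 + (-33338 - 45784) = -46057 - 79122 = -125179)
w(Z) = -146 + Z (w(Z) = (-112 + Z) - 34 = -146 + Z)
D = -229969/125179 (D = 229969/(-125179) = 229969*(-1/125179) = -229969/125179 ≈ -1.8371)
E = -9993931/125179 (E = -229969/125179 - 78 = -9993931/125179 ≈ -79.837)
E - w(-567) = -9993931/125179 - (-146 - 567) = -9993931/125179 - 1*(-713) = -9993931/125179 + 713 = 79258696/125179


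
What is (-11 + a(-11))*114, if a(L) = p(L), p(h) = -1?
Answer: -1368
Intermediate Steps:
a(L) = -1
(-11 + a(-11))*114 = (-11 - 1)*114 = -12*114 = -1368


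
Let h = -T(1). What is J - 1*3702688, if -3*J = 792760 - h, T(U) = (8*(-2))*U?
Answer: -3966936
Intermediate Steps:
T(U) = -16*U
h = 16 (h = -(-16) = -1*(-16) = 16)
J = -264248 (J = -(792760 - 1*16)/3 = -(792760 - 16)/3 = -⅓*792744 = -264248)
J - 1*3702688 = -264248 - 1*3702688 = -264248 - 3702688 = -3966936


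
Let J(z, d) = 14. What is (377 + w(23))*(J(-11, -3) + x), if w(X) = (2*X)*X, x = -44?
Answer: -43050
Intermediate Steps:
w(X) = 2*X**2
(377 + w(23))*(J(-11, -3) + x) = (377 + 2*23**2)*(14 - 44) = (377 + 2*529)*(-30) = (377 + 1058)*(-30) = 1435*(-30) = -43050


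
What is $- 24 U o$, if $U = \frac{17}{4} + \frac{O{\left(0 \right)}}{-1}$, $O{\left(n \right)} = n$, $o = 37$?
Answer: $-3774$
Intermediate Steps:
$U = \frac{17}{4}$ ($U = \frac{17}{4} + \frac{0}{-1} = 17 \cdot \frac{1}{4} + 0 \left(-1\right) = \frac{17}{4} + 0 = \frac{17}{4} \approx 4.25$)
$- 24 U o = \left(-24\right) \frac{17}{4} \cdot 37 = \left(-102\right) 37 = -3774$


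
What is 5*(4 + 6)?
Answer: 50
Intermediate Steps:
5*(4 + 6) = 5*10 = 50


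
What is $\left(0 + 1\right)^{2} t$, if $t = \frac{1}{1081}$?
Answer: $\frac{1}{1081} \approx 0.00092507$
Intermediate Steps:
$t = \frac{1}{1081} \approx 0.00092507$
$\left(0 + 1\right)^{2} t = \left(0 + 1\right)^{2} \cdot \frac{1}{1081} = 1^{2} \cdot \frac{1}{1081} = 1 \cdot \frac{1}{1081} = \frac{1}{1081}$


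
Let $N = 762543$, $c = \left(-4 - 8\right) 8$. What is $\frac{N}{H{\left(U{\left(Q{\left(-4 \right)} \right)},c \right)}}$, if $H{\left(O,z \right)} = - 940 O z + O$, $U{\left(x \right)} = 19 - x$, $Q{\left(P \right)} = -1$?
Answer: $\frac{762543}{1804820} \approx 0.4225$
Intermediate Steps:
$c = -96$ ($c = \left(-12\right) 8 = -96$)
$H{\left(O,z \right)} = O - 940 O z$ ($H{\left(O,z \right)} = - 940 O z + O = O - 940 O z$)
$\frac{N}{H{\left(U{\left(Q{\left(-4 \right)} \right)},c \right)}} = \frac{762543}{\left(19 - -1\right) \left(1 - -90240\right)} = \frac{762543}{\left(19 + 1\right) \left(1 + 90240\right)} = \frac{762543}{20 \cdot 90241} = \frac{762543}{1804820}$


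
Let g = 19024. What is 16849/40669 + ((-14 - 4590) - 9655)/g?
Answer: -259363895/773687056 ≈ -0.33523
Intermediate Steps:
16849/40669 + ((-14 - 4590) - 9655)/g = 16849/40669 + ((-14 - 4590) - 9655)/19024 = 16849*(1/40669) + (-4604 - 9655)*(1/19024) = 16849/40669 - 14259*1/19024 = 16849/40669 - 14259/19024 = -259363895/773687056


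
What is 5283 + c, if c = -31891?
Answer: -26608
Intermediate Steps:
5283 + c = 5283 - 31891 = -26608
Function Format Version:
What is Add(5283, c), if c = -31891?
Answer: -26608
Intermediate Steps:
Add(5283, c) = Add(5283, -31891) = -26608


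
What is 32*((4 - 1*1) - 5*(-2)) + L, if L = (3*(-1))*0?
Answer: 416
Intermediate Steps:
L = 0 (L = -3*0 = 0)
32*((4 - 1*1) - 5*(-2)) + L = 32*((4 - 1*1) - 5*(-2)) + 0 = 32*((4 - 1) + 10) + 0 = 32*(3 + 10) + 0 = 32*13 + 0 = 416 + 0 = 416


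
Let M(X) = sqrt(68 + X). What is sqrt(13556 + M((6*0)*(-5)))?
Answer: sqrt(13556 + 2*sqrt(17)) ≈ 116.47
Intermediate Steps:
sqrt(13556 + M((6*0)*(-5))) = sqrt(13556 + sqrt(68 + (6*0)*(-5))) = sqrt(13556 + sqrt(68 + 0*(-5))) = sqrt(13556 + sqrt(68 + 0)) = sqrt(13556 + sqrt(68)) = sqrt(13556 + 2*sqrt(17))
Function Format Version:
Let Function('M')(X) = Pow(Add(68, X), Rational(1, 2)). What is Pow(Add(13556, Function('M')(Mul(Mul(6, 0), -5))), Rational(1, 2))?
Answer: Pow(Add(13556, Mul(2, Pow(17, Rational(1, 2)))), Rational(1, 2)) ≈ 116.47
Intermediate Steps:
Pow(Add(13556, Function('M')(Mul(Mul(6, 0), -5))), Rational(1, 2)) = Pow(Add(13556, Pow(Add(68, Mul(Mul(6, 0), -5)), Rational(1, 2))), Rational(1, 2)) = Pow(Add(13556, Pow(Add(68, Mul(0, -5)), Rational(1, 2))), Rational(1, 2)) = Pow(Add(13556, Pow(Add(68, 0), Rational(1, 2))), Rational(1, 2)) = Pow(Add(13556, Pow(68, Rational(1, 2))), Rational(1, 2)) = Pow(Add(13556, Mul(2, Pow(17, Rational(1, 2)))), Rational(1, 2))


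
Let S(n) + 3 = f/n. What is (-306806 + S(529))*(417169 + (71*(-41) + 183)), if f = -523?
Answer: -67264803771444/529 ≈ -1.2715e+11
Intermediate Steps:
S(n) = -3 - 523/n
(-306806 + S(529))*(417169 + (71*(-41) + 183)) = (-306806 + (-3 - 523/529))*(417169 + (71*(-41) + 183)) = (-306806 + (-3 - 523*1/529))*(417169 + (-2911 + 183)) = (-306806 + (-3 - 523/529))*(417169 - 2728) = (-306806 - 2110/529)*414441 = -162302484/529*414441 = -67264803771444/529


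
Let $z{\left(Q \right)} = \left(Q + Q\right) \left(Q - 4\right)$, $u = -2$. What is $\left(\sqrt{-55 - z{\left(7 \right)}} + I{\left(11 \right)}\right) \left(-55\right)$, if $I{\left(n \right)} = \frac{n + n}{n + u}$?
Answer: $- \frac{1210}{9} - 55 i \sqrt{97} \approx -134.44 - 541.69 i$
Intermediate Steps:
$z{\left(Q \right)} = 2 Q \left(-4 + Q\right)$
$I{\left(n \right)} = \frac{2 n}{-2 + n}$ ($I{\left(n \right)} = \frac{n + n}{n - 2} = \frac{2 n}{-2 + n}$)
$\left(\sqrt{-55 - z{\left(7 \right)}} + I{\left(11 \right)}\right) \left(-55\right) = \left(\sqrt{-55 - 2 \cdot 7 \left(-4 + 7\right)} + 2 \cdot 11 \frac{1}{-2 + 11}\right) \left(-55\right) = \left(\sqrt{-55 - 2 \cdot 7 \cdot 3} + 2 \cdot 11 \cdot \frac{1}{9}\right) \left(-55\right) = \left(\sqrt{-55 - 42} + 2 \cdot 11 \cdot \frac{1}{9}\right) \left(-55\right) = \left(\sqrt{-55 - 42} + \frac{22}{9}\right) \left(-55\right) = \left(\sqrt{-97} + \frac{22}{9}\right) \left(-55\right) = \left(i \sqrt{97} + \frac{22}{9}\right) \left(-55\right) = \left(\frac{22}{9} + i \sqrt{97}\right) \left(-55\right) = - \frac{1210}{9} - 55 i \sqrt{97}$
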